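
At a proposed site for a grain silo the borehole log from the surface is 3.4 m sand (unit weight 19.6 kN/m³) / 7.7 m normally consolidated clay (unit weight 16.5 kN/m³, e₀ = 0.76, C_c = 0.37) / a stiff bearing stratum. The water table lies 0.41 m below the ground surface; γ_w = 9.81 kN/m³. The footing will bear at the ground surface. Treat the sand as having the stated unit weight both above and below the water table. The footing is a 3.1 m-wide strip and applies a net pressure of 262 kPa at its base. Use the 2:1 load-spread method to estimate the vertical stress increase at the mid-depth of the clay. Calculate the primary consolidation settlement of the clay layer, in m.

S_c ≈ 0.568 m

Mid-depth of clay below the ground surface: z = 3.4 + 7.7/2 = 7.25 m.
Total vertical stress at mid-clay: σ_v = 19.6×3.4 + 16.5×3.85 = 130.16 kPa.
Pore pressure: u = 9.81×(7.25 − 0.41) = 67.1 kPa.
Initial effective stress: σ'_0 = σ_v − u = 130.16 − 67.1 = 63.06 kPa.
Stress increase at mid-clay by the 2:1 spreading method:
Δσ = qB/(B+z) = 262×3.1/(3.1+7.25) = 78.473 kPa
Final effective stress: σ'_f = σ'_0 + Δσ = 63.06 + 78.473 = 141.53 kPa.
Normally consolidated clay, so the full stress increment lies on the virgin compression line:
S_c = C_c·H/(1+e₀)·log₁₀(σ'_f/σ'_0) = 0.37×7.7/(1+0.76)×log₁₀(141.53/63.06)
    = 1.6188 × 0.35109 = 0.5683 m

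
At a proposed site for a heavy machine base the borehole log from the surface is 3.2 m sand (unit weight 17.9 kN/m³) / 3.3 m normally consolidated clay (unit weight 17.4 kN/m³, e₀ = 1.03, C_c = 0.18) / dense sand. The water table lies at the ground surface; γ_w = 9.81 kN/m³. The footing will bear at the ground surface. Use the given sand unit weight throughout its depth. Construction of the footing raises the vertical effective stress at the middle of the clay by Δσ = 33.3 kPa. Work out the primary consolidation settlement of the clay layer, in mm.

Mid-depth of clay below the ground surface: z = 3.2 + 3.3/2 = 4.85 m.
Total vertical stress at mid-clay: σ_v = 17.9×3.2 + 17.4×1.65 = 85.99 kPa.
Pore pressure: u = 9.81×(4.85 − 0) = 47.578 kPa.
Initial effective stress: σ'_0 = σ_v − u = 85.99 − 47.578 = 38.412 kPa.
Final effective stress: σ'_f = σ'_0 + Δσ = 38.412 + 33.3 = 71.712 kPa.
Normally consolidated clay, so the full stress increment lies on the virgin compression line:
S_c = C_c·H/(1+e₀)·log₁₀(σ'_f/σ'_0) = 0.18×3.3/(1+1.03)×log₁₀(71.712/38.412)
    = 0.29261 × 0.27112 = 0.07933 m

S_c ≈ 79.3 mm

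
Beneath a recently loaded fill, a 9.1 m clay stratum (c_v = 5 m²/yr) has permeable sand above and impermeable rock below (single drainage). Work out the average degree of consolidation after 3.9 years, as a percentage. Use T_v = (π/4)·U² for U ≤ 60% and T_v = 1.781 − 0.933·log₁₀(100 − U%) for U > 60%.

Drainage path length: H_d = H = 9.1 m (single drainage).
T_v = c_v·t/H_d² = 5×3.9/9.1² = 0.23548.
T_v = 0.23548 corresponds to the U ≤ 60% branch:
U = √(4T_v/π) = 0.5476

U ≈ 54.8 %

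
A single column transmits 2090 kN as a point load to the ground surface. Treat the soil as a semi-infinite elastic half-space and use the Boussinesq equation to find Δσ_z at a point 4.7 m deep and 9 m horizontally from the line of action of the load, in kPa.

Δσ_z ≈ 0.96 kPa

Boussinesq vertical stress below a point load on an elastic half-space:
Δσ_z = 3P/(2πz²) · [1 + (r/z)²]^(−5/2)
r/z = 9/4.7 = 1.9149; [1+(r/z)²]^(−5/2) = 0.021254.
Δσ_z = 3×2090/(2π×4.7²) × 0.021254 = 45.174 × 0.021254 = 0.9601 kPa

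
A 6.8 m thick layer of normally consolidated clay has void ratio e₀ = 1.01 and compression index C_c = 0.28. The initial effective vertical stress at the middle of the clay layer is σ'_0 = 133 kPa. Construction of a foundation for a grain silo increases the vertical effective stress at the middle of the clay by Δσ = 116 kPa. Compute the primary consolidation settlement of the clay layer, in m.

Final effective stress: σ'_f = σ'_0 + Δσ = 133 + 116 = 249 kPa.
Normally consolidated clay, so the full stress increment lies on the virgin compression line:
S_c = C_c·H/(1+e₀)·log₁₀(σ'_f/σ'_0) = 0.28×6.8/(1+1.01)×log₁₀(249/133)
    = 0.94726 × 0.27235 = 0.258 m

S_c ≈ 0.258 m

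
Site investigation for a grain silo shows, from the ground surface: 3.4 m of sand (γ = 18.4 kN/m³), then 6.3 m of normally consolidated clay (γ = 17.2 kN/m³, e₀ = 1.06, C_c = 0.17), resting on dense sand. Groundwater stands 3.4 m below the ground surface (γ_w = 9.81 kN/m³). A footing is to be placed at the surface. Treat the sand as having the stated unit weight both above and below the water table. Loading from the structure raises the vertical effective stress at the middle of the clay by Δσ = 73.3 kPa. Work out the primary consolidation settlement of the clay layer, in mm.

Mid-depth of clay below the ground surface: z = 3.4 + 6.3/2 = 6.55 m.
Total vertical stress at mid-clay: σ_v = 18.4×3.4 + 17.2×3.15 = 116.74 kPa.
Pore pressure: u = 9.81×(6.55 − 3.4) = 30.902 kPa.
Initial effective stress: σ'_0 = σ_v − u = 116.74 − 30.902 = 85.838 kPa.
Final effective stress: σ'_f = σ'_0 + Δσ = 85.838 + 73.3 = 159.14 kPa.
Normally consolidated clay, so the full stress increment lies on the virgin compression line:
S_c = C_c·H/(1+e₀)·log₁₀(σ'_f/σ'_0) = 0.17×6.3/(1+1.06)×log₁₀(159.14/85.838)
    = 0.5199 × 0.2681 = 0.1394 m

S_c ≈ 139 mm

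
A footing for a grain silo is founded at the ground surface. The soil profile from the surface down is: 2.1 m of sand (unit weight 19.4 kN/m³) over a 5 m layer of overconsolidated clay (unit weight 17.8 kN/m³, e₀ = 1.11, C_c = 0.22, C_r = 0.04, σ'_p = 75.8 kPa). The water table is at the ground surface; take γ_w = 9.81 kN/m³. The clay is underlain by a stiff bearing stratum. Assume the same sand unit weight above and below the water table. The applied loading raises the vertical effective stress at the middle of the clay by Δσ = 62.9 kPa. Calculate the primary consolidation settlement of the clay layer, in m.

S_c ≈ 0.0956 m

Mid-depth of clay below the ground surface: z = 2.1 + 5/2 = 4.6 m.
Total vertical stress at mid-clay: σ_v = 19.4×2.1 + 17.8×2.5 = 85.24 kPa.
Pore pressure: u = 9.81×(4.6 − 0) = 45.126 kPa.
Initial effective stress: σ'_0 = σ_v − u = 85.24 − 45.126 = 40.114 kPa.
Final effective stress: σ'_f = 40.114 + 62.9 = 103.01 kPa.
σ'_f = 103.01 > σ'_p = 75.8 kPa, so the stress path crosses the preconsolidation pressure — recompression up to σ'_p, then virgin compression beyond:
S_c = H/(1+e₀)·[C_r·log₁₀(σ'_p/σ'_0) + C_c·log₁₀(σ'_f/σ'_p)]
    = 5/2.11 × [0.04×log₁₀(75.8/40.114) + 0.22×log₁₀(103.01/75.8)]
    = 2.3697 × [0.011055 + 0.029306] = 0.09564 m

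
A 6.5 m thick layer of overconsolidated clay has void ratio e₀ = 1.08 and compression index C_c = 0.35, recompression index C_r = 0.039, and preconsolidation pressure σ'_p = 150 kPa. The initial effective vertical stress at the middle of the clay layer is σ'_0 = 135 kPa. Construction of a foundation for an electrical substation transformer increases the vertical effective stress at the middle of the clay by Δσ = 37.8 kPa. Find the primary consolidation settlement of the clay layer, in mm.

Final effective stress: σ'_f = 135 + 37.8 = 172.8 kPa.
σ'_f = 172.8 > σ'_p = 150 kPa, so the stress path crosses the preconsolidation pressure — recompression up to σ'_p, then virgin compression beyond:
S_c = H/(1+e₀)·[C_r·log₁₀(σ'_p/σ'_0) + C_c·log₁₀(σ'_f/σ'_p)]
    = 6.5/2.08 × [0.039×log₁₀(150/135) + 0.35×log₁₀(172.8/150)]
    = 3.125 × [0.0017845 + 0.021508] = 0.07279 m

S_c ≈ 72.8 mm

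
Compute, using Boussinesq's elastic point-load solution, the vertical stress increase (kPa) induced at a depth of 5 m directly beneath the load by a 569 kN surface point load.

Δσ_z ≈ 10.9 kPa

Boussinesq vertical stress below a point load on an elastic half-space:
Δσ_z = 3P/(2πz²) · [1 + (r/z)²]^(−5/2)
r/z = 0/5 = 0; [1+(r/z)²]^(−5/2) = 1.
Δσ_z = 3×569/(2π×5²) × 1 = 10.867 × 1 = 10.87 kPa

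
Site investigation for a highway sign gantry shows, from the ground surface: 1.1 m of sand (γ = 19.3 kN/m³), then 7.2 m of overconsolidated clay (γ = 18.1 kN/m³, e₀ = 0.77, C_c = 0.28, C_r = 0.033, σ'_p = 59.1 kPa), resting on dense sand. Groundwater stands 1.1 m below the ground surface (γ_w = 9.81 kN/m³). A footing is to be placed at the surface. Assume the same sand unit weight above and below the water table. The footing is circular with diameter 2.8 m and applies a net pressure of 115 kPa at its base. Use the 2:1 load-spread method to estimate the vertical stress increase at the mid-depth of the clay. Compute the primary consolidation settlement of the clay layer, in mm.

Mid-depth of clay below the ground surface: z = 1.1 + 7.2/2 = 4.7 m.
Total vertical stress at mid-clay: σ_v = 19.3×1.1 + 18.1×3.6 = 86.39 kPa.
Pore pressure: u = 9.81×(4.7 − 1.1) = 35.316 kPa.
Initial effective stress: σ'_0 = σ_v − u = 86.39 − 35.316 = 51.074 kPa.
Stress increase at mid-clay by the 2:1 spreading method:
Δσ ≈ qD²/(D+z)² = 115×2.8²/(2.8+4.7)² = 16.028 kPa
Final effective stress: σ'_f = 51.074 + 16.028 = 67.102 kPa.
σ'_f = 67.102 > σ'_p = 59.1 kPa, so the stress path crosses the preconsolidation pressure — recompression up to σ'_p, then virgin compression beyond:
S_c = H/(1+e₀)·[C_r·log₁₀(σ'_p/σ'_0) + C_c·log₁₀(σ'_f/σ'_p)]
    = 7.2/1.77 × [0.033×log₁₀(59.1/51.074) + 0.28×log₁₀(67.102/59.1)]
    = 4.0678 × [0.0020918 + 0.015441] = 0.07132 m

S_c ≈ 71.3 mm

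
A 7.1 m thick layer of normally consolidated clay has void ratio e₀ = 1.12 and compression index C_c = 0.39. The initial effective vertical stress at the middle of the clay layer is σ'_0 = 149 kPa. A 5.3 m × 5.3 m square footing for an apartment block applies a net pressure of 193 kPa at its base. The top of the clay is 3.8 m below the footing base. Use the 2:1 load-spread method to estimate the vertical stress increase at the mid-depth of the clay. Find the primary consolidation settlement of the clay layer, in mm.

S_c ≈ 116 mm

Mid-depth of clay below the footing base: z = 3.8 + 7.1/2 = 7.35 m.
Stress increase at mid-clay by the 2:1 spreading method:
Δσ = qBL/((B+z)(L+z)) = 193×5.3×5.3/((5.3+7.35)(5.3+7.35)) = 33.879 kPa
Final effective stress: σ'_f = σ'_0 + Δσ = 149 + 33.879 = 182.88 kPa.
Normally consolidated clay, so the full stress increment lies on the virgin compression line:
S_c = C_c·H/(1+e₀)·log₁₀(σ'_f/σ'_0) = 0.39×7.1/(1+1.12)×log₁₀(182.88/149)
    = 1.3061 × 0.08898 = 0.1162 m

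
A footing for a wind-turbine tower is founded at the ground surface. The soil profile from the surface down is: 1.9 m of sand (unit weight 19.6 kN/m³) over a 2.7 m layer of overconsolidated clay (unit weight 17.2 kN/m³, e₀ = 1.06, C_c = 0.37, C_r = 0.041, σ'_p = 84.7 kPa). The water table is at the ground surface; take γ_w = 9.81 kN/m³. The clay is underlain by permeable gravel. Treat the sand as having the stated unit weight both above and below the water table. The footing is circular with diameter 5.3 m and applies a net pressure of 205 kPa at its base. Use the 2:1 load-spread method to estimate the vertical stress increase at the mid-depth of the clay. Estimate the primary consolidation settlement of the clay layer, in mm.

Mid-depth of clay below the ground surface: z = 1.9 + 2.7/2 = 3.25 m.
Total vertical stress at mid-clay: σ_v = 19.6×1.9 + 17.2×1.35 = 60.46 kPa.
Pore pressure: u = 9.81×(3.25 − 0) = 31.883 kPa.
Initial effective stress: σ'_0 = σ_v − u = 60.46 − 31.883 = 28.577 kPa.
Stress increase at mid-clay by the 2:1 spreading method:
Δσ ≈ qD²/(D+z)² = 205×5.3²/(5.3+3.25)² = 78.772 kPa
Final effective stress: σ'_f = 28.577 + 78.772 = 107.35 kPa.
σ'_f = 107.35 > σ'_p = 84.7 kPa, so the stress path crosses the preconsolidation pressure — recompression up to σ'_p, then virgin compression beyond:
S_c = H/(1+e₀)·[C_r·log₁₀(σ'_p/σ'_0) + C_c·log₁₀(σ'_f/σ'_p)]
    = 2.7/2.06 × [0.041×log₁₀(84.7/28.577) + 0.37×log₁₀(107.35/84.7)]
    = 1.3107 × [0.019347 + 0.03808] = 0.07527 m

S_c ≈ 75.3 mm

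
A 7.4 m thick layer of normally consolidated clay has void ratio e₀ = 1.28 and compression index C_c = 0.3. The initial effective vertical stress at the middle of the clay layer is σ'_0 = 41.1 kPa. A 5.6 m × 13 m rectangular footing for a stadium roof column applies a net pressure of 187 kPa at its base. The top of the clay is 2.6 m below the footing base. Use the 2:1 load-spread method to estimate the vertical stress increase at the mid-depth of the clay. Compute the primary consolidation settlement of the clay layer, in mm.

S_c ≈ 378 mm

Mid-depth of clay below the footing base: z = 2.6 + 7.4/2 = 6.3 m.
Stress increase at mid-clay by the 2:1 spreading method:
Δσ = qBL/((B+z)(L+z)) = 187×5.6×13/((5.6+6.3)(13+6.3)) = 59.275 kPa
Final effective stress: σ'_f = σ'_0 + Δσ = 41.1 + 59.275 = 100.38 kPa.
Normally consolidated clay, so the full stress increment lies on the virgin compression line:
S_c = C_c·H/(1+e₀)·log₁₀(σ'_f/σ'_0) = 0.3×7.4/(1+1.28)×log₁₀(100.38/41.1)
    = 0.97368 × 0.38781 = 0.3776 m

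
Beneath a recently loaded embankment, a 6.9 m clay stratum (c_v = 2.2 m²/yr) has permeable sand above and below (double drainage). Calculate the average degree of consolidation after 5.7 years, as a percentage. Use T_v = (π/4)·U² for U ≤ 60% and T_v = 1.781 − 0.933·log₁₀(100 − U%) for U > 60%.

Drainage path length: H_d = H/2 = 3.45 m (double drainage).
T_v = c_v·t/H_d² = 2.2×5.7/3.45² = 1.0536.
T_v = 1.0536 corresponds to the U > 60% branch:
U = 1 − 10^((1.781 − T_v)/0.933)/100 = 0.9398

U ≈ 94 %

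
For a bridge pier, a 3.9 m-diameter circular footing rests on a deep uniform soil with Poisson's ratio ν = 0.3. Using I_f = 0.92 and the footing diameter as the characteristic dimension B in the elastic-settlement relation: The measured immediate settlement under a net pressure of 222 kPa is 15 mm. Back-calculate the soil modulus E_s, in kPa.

S_e = q·B·(1−ν²)/E_s · I_f  ⇒  E_s = q·B·(1−ν²)·I_f / S_e.
E_s = 222 × 3.9 × 0.91 × 0.92 / 0.015 = 48320 kPa

E_s ≈ 48300 kPa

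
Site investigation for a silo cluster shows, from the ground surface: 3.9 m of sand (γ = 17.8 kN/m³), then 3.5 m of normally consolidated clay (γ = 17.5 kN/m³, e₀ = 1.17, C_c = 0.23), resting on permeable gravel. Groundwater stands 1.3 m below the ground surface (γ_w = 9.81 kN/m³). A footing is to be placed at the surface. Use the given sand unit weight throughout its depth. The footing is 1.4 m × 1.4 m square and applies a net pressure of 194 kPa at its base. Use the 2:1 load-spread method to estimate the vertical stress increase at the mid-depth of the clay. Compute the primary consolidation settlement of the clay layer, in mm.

S_c ≈ 20.2 mm

Mid-depth of clay below the ground surface: z = 3.9 + 3.5/2 = 5.65 m.
Total vertical stress at mid-clay: σ_v = 17.8×3.9 + 17.5×1.75 = 100.05 kPa.
Pore pressure: u = 9.81×(5.65 − 1.3) = 42.673 kPa.
Initial effective stress: σ'_0 = σ_v − u = 100.05 − 42.673 = 57.377 kPa.
Stress increase at mid-clay by the 2:1 spreading method:
Δσ = qBL/((B+z)(L+z)) = 194×1.4×1.4/((1.4+5.65)(1.4+5.65)) = 7.6503 kPa
Final effective stress: σ'_f = σ'_0 + Δσ = 57.377 + 7.6503 = 65.027 kPa.
Normally consolidated clay, so the full stress increment lies on the virgin compression line:
S_c = C_c·H/(1+e₀)·log₁₀(σ'_f/σ'_0) = 0.23×3.5/(1+1.17)×log₁₀(65.027/57.377)
    = 0.37097 × 0.054356 = 0.02016 m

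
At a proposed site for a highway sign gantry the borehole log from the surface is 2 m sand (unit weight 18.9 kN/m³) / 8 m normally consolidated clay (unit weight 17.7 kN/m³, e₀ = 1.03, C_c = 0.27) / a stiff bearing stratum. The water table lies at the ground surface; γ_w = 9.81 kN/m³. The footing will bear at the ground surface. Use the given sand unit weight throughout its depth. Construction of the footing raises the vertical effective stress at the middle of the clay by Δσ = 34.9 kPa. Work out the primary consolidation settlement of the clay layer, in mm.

Mid-depth of clay below the ground surface: z = 2 + 8/2 = 6 m.
Total vertical stress at mid-clay: σ_v = 18.9×2 + 17.7×4 = 108.6 kPa.
Pore pressure: u = 9.81×(6 − 0) = 58.86 kPa.
Initial effective stress: σ'_0 = σ_v − u = 108.6 − 58.86 = 49.74 kPa.
Final effective stress: σ'_f = σ'_0 + Δσ = 49.74 + 34.9 = 84.64 kPa.
Normally consolidated clay, so the full stress increment lies on the virgin compression line:
S_c = C_c·H/(1+e₀)·log₁₀(σ'_f/σ'_0) = 0.27×8/(1+1.03)×log₁₀(84.64/49.74)
    = 1.064 × 0.23087 = 0.2456 m

S_c ≈ 246 mm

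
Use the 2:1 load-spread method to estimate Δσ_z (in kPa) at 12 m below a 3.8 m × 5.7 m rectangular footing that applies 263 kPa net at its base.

Δσ_z ≈ 20.4 kPa

By the 2:1 method the load spreads at 1 horizontal : 2 vertical, so at depth z the loaded area has grown by z in each plan dimension:
Δσ = qBL/((B+z)(L+z)) = 263×3.8×5.7/((3.8+12)(5.7+12)) = 20.37 kPa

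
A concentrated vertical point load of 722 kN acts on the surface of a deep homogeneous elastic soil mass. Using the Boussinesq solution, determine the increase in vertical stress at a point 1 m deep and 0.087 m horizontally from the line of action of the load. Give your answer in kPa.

Δσ_z ≈ 338 kPa

Boussinesq vertical stress below a point load on an elastic half-space:
Δσ_z = 3P/(2πz²) · [1 + (r/z)²]^(−5/2)
r/z = 0.087/1 = 0.087; [1+(r/z)²]^(−5/2) = 0.98133.
Δσ_z = 3×722/(2π×1²) × 0.98133 = 344.73 × 0.98133 = 338.3 kPa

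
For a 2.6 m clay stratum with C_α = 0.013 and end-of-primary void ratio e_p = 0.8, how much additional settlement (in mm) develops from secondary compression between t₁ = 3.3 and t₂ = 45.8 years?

Secondary compression: S_s = C_α·H/(1+e_p)·log₁₀(t₂/t₁)
S_s = 0.013×2.6/(1+0.8)×log₁₀(45.8/3.3)
    = 0.01878 × 1.142 = 0.02145 m

S_s ≈ 21.5 mm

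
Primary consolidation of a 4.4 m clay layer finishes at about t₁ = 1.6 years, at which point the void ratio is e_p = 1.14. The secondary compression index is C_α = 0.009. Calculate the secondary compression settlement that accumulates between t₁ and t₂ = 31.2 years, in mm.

S_s ≈ 23.9 mm

Secondary compression: S_s = C_α·H/(1+e_p)·log₁₀(t₂/t₁)
S_s = 0.009×4.4/(1+1.14)×log₁₀(31.2/1.6)
    = 0.0185 × 1.29 = 0.02387 m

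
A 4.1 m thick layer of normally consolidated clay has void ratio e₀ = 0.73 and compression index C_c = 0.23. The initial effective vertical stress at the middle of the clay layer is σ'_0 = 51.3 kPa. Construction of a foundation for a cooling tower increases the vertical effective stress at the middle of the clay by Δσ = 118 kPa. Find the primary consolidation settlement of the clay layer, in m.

S_c ≈ 0.283 m

Final effective stress: σ'_f = σ'_0 + Δσ = 51.3 + 118 = 169.3 kPa.
Normally consolidated clay, so the full stress increment lies on the virgin compression line:
S_c = C_c·H/(1+e₀)·log₁₀(σ'_f/σ'_0) = 0.23×4.1/(1+0.73)×log₁₀(169.3/51.3)
    = 0.54509 × 0.51854 = 0.2827 m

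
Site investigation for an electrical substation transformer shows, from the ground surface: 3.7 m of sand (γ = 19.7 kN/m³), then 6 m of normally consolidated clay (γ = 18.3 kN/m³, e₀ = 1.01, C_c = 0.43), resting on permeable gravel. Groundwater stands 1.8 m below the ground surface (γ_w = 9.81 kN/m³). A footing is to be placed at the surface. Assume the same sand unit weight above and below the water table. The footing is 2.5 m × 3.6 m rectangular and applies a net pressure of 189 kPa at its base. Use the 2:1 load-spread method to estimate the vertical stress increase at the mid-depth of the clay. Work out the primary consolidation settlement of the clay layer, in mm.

S_c ≈ 113 mm

Mid-depth of clay below the ground surface: z = 3.7 + 6/2 = 6.7 m.
Total vertical stress at mid-clay: σ_v = 19.7×3.7 + 18.3×3 = 127.79 kPa.
Pore pressure: u = 9.81×(6.7 − 1.8) = 48.069 kPa.
Initial effective stress: σ'_0 = σ_v − u = 127.79 − 48.069 = 79.721 kPa.
Stress increase at mid-clay by the 2:1 spreading method:
Δσ = qBL/((B+z)(L+z)) = 189×2.5×3.6/((2.5+6.7)(3.6+6.7)) = 17.951 kPa
Final effective stress: σ'_f = σ'_0 + Δσ = 79.721 + 17.951 = 97.672 kPa.
Normally consolidated clay, so the full stress increment lies on the virgin compression line:
S_c = C_c·H/(1+e₀)·log₁₀(σ'_f/σ'_0) = 0.43×6/(1+1.01)×log₁₀(97.672/79.721)
    = 1.2836 × 0.088197 = 0.1132 m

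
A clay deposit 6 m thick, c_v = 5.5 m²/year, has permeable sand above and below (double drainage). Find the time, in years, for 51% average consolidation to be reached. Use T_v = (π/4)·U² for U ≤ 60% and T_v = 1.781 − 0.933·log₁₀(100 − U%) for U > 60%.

Drainage path length: H_d = H/2 = 3 m (double drainage).
U ≤ 60%: T_v = (π/4)·U² = (π/4)×0.51² = 0.20428.
t = T_v·H_d²/c_v = 0.20428×3²/5.5 = 0.3343 years.

t ≈ 0.334 years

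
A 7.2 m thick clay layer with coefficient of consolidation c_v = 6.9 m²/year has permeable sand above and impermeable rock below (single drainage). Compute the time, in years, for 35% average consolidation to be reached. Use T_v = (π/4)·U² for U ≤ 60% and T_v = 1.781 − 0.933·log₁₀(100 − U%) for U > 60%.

t ≈ 0.723 years

Drainage path length: H_d = H = 7.2 m (single drainage).
U ≤ 60%: T_v = (π/4)·U² = (π/4)×0.35² = 0.096211.
t = T_v·H_d²/c_v = 0.096211×7.2²/6.9 = 0.7228 years.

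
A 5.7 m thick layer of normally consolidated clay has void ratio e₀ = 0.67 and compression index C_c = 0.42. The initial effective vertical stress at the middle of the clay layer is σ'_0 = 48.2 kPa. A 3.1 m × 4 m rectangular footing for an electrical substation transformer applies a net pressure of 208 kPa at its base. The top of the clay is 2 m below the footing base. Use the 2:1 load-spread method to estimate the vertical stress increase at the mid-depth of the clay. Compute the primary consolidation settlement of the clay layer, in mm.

S_c ≈ 352 mm

Mid-depth of clay below the footing base: z = 2 + 5.7/2 = 4.85 m.
Stress increase at mid-clay by the 2:1 spreading method:
Δσ = qBL/((B+z)(L+z)) = 208×3.1×4/((3.1+4.85)(4+4.85)) = 36.658 kPa
Final effective stress: σ'_f = σ'_0 + Δσ = 48.2 + 36.658 = 84.858 kPa.
Normally consolidated clay, so the full stress increment lies on the virgin compression line:
S_c = C_c·H/(1+e₀)·log₁₀(σ'_f/σ'_0) = 0.42×5.7/(1+0.67)×log₁₀(84.858/48.2)
    = 1.4335 × 0.24565 = 0.3521 m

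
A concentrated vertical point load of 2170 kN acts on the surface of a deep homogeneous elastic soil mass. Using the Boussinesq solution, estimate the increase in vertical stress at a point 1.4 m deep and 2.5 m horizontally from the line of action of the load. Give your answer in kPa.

Δσ_z ≈ 14.7 kPa

Boussinesq vertical stress below a point load on an elastic half-space:
Δσ_z = 3P/(2πz²) · [1 + (r/z)²]^(−5/2)
r/z = 2.5/1.4 = 1.7857; [1+(r/z)²]^(−5/2) = 0.027847.
Δσ_z = 3×2170/(2π×1.4²) × 0.027847 = 528.62 × 0.027847 = 14.72 kPa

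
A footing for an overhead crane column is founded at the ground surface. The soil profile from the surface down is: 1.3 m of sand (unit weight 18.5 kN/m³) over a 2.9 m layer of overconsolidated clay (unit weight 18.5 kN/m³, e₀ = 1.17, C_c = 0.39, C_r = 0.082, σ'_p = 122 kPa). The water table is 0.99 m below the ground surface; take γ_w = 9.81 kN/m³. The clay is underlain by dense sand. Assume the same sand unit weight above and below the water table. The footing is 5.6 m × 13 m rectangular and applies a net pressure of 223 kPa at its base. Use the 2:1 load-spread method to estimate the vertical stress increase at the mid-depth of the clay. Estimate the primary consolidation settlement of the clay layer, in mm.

Mid-depth of clay below the ground surface: z = 1.3 + 2.9/2 = 2.75 m.
Total vertical stress at mid-clay: σ_v = 18.5×1.3 + 18.5×1.45 = 50.875 kPa.
Pore pressure: u = 9.81×(2.75 − 0.99) = 17.266 kPa.
Initial effective stress: σ'_0 = σ_v − u = 50.875 − 17.266 = 33.609 kPa.
Stress increase at mid-clay by the 2:1 spreading method:
Δσ = qBL/((B+z)(L+z)) = 223×5.6×13/((5.6+2.75)(13+2.75)) = 123.44 kPa
Final effective stress: σ'_f = 33.609 + 123.44 = 157.05 kPa.
σ'_f = 157.05 > σ'_p = 122 kPa, so the stress path crosses the preconsolidation pressure — recompression up to σ'_p, then virgin compression beyond:
S_c = H/(1+e₀)·[C_r·log₁₀(σ'_p/σ'_0) + C_c·log₁₀(σ'_f/σ'_p)]
    = 2.9/2.17 × [0.082×log₁₀(122/33.609) + 0.39×log₁₀(157.05/122)]
    = 1.3364 × [0.045912 + 0.042774] = 0.1185 m

S_c ≈ 119 mm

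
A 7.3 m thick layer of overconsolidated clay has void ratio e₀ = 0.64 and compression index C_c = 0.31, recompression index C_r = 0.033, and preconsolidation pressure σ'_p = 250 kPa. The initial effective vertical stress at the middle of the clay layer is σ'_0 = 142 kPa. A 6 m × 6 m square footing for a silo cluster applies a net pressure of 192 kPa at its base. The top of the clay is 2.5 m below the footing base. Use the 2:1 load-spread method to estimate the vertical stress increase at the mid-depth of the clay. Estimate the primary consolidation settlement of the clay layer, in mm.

Mid-depth of clay below the footing base: z = 2.5 + 7.3/2 = 6.15 m.
Stress increase at mid-clay by the 2:1 spreading method:
Δσ = qBL/((B+z)(L+z)) = 192×6×6/((6+6.15)(6+6.15)) = 46.822 kPa
Final effective stress: σ'_f = 142 + 46.822 = 188.82 kPa.
σ'_f = 188.82 ≤ σ'_p = 250 kPa, so the clay remains overconsolidated and only the recompression index applies:
S_c = C_r·H/(1+e₀)·log₁₀(σ'_f/σ'_0) = 0.033×7.3/1.64×log₁₀(188.82/142)
    = 0.14689 × 0.12376 = 0.01818 m

S_c ≈ 18.2 mm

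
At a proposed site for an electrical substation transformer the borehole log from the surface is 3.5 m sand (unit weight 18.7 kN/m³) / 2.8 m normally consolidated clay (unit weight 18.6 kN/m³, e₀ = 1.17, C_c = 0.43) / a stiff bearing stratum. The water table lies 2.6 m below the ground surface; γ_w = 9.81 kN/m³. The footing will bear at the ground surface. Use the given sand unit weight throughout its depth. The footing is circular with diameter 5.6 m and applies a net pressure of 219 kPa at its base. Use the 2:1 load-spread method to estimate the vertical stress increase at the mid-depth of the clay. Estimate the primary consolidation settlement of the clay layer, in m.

S_c ≈ 0.155 m

Mid-depth of clay below the ground surface: z = 3.5 + 2.8/2 = 4.9 m.
Total vertical stress at mid-clay: σ_v = 18.7×3.5 + 18.6×1.4 = 91.49 kPa.
Pore pressure: u = 9.81×(4.9 − 2.6) = 22.563 kPa.
Initial effective stress: σ'_0 = σ_v − u = 91.49 − 22.563 = 68.927 kPa.
Stress increase at mid-clay by the 2:1 spreading method:
Δσ ≈ qD²/(D+z)² = 219×5.6²/(5.6+4.9)² = 62.293 kPa
Final effective stress: σ'_f = σ'_0 + Δσ = 68.927 + 62.293 = 131.22 kPa.
Normally consolidated clay, so the full stress increment lies on the virgin compression line:
S_c = C_c·H/(1+e₀)·log₁₀(σ'_f/σ'_0) = 0.43×2.8/(1+1.17)×log₁₀(131.22/68.927)
    = 0.55484 × 0.27961 = 0.1551 m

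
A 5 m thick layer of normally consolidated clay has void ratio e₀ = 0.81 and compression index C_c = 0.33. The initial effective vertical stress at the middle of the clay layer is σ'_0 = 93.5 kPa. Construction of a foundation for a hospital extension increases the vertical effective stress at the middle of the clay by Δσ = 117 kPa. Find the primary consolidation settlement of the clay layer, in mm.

S_c ≈ 321 mm

Final effective stress: σ'_f = σ'_0 + Δσ = 93.5 + 117 = 210.5 kPa.
Normally consolidated clay, so the full stress increment lies on the virgin compression line:
S_c = C_c·H/(1+e₀)·log₁₀(σ'_f/σ'_0) = 0.33×5/(1+0.81)×log₁₀(210.5/93.5)
    = 0.9116 × 0.35244 = 0.3213 m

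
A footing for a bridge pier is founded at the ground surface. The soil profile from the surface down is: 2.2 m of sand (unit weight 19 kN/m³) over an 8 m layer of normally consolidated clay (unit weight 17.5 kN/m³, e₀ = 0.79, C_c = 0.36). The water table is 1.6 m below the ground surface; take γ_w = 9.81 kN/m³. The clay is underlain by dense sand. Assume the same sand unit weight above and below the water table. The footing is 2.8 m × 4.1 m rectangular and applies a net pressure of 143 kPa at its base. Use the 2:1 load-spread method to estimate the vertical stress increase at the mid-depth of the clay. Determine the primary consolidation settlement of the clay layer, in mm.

Mid-depth of clay below the ground surface: z = 2.2 + 8/2 = 6.2 m.
Total vertical stress at mid-clay: σ_v = 19×2.2 + 17.5×4 = 111.8 kPa.
Pore pressure: u = 9.81×(6.2 − 1.6) = 45.126 kPa.
Initial effective stress: σ'_0 = σ_v − u = 111.8 − 45.126 = 66.674 kPa.
Stress increase at mid-clay by the 2:1 spreading method:
Δσ = qBL/((B+z)(L+z)) = 143×2.8×4.1/((2.8+6.2)(4.1+6.2)) = 17.709 kPa
Final effective stress: σ'_f = σ'_0 + Δσ = 66.674 + 17.709 = 84.383 kPa.
Normally consolidated clay, so the full stress increment lies on the virgin compression line:
S_c = C_c·H/(1+e₀)·log₁₀(σ'_f/σ'_0) = 0.36×8/(1+0.79)×log₁₀(84.383/66.674)
    = 1.6089 × 0.1023 = 0.1646 m

S_c ≈ 165 mm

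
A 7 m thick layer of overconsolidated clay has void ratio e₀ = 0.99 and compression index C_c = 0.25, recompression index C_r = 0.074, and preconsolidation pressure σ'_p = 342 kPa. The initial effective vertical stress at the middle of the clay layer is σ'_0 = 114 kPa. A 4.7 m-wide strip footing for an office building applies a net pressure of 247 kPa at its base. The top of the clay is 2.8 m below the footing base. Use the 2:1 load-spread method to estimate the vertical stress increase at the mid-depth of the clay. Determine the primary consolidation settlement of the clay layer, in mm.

Mid-depth of clay below the footing base: z = 2.8 + 7/2 = 6.3 m.
Stress increase at mid-clay by the 2:1 spreading method:
Δσ = qB/(B+z) = 247×4.7/(4.7+6.3) = 105.54 kPa
Final effective stress: σ'_f = 114 + 105.54 = 219.54 kPa.
σ'_f = 219.54 ≤ σ'_p = 342 kPa, so the clay remains overconsolidated and only the recompression index applies:
S_c = C_r·H/(1+e₀)·log₁₀(σ'_f/σ'_0) = 0.074×7/1.99×log₁₀(219.54/114)
    = 0.2603 × 0.28461 = 0.07408 m

S_c ≈ 74.1 mm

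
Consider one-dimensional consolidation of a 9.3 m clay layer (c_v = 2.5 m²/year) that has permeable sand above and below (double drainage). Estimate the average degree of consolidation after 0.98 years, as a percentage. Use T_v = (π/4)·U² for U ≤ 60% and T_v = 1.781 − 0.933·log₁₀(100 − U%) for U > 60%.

U ≈ 38 %

Drainage path length: H_d = H/2 = 4.65 m (double drainage).
T_v = c_v·t/H_d² = 2.5×0.98/4.65² = 0.11331.
T_v = 0.11331 corresponds to the U ≤ 60% branch:
U = √(4T_v/π) = 0.3798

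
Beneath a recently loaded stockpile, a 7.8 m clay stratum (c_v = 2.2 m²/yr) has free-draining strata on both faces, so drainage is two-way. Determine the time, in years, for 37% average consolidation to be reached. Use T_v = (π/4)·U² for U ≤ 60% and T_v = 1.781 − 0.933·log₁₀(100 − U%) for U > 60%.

Drainage path length: H_d = H/2 = 3.9 m (double drainage).
U ≤ 60%: T_v = (π/4)·U² = (π/4)×0.37² = 0.10752.
t = T_v·H_d²/c_v = 0.10752×3.9²/2.2 = 0.7434 years.

t ≈ 0.743 years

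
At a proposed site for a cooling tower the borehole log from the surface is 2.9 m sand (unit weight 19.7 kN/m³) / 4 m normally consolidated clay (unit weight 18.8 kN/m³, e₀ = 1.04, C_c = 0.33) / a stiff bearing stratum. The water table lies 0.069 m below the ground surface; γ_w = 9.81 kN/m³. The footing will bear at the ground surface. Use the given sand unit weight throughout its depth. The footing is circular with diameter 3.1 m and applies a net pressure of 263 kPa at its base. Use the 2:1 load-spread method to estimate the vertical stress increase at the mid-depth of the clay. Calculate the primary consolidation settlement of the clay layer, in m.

Mid-depth of clay below the ground surface: z = 2.9 + 4/2 = 4.9 m.
Total vertical stress at mid-clay: σ_v = 19.7×2.9 + 18.8×2 = 94.73 kPa.
Pore pressure: u = 9.81×(4.9 − 0.069) = 47.392 kPa.
Initial effective stress: σ'_0 = σ_v − u = 94.73 − 47.392 = 47.338 kPa.
Stress increase at mid-clay by the 2:1 spreading method:
Δσ ≈ qD²/(D+z)² = 263×3.1²/(3.1+4.9)² = 39.491 kPa
Final effective stress: σ'_f = σ'_0 + Δσ = 47.338 + 39.491 = 86.829 kPa.
Normally consolidated clay, so the full stress increment lies on the virgin compression line:
S_c = C_c·H/(1+e₀)·log₁₀(σ'_f/σ'_0) = 0.33×4/(1+1.04)×log₁₀(86.829/47.338)
    = 0.64706 × 0.26345 = 0.1705 m

S_c ≈ 0.17 m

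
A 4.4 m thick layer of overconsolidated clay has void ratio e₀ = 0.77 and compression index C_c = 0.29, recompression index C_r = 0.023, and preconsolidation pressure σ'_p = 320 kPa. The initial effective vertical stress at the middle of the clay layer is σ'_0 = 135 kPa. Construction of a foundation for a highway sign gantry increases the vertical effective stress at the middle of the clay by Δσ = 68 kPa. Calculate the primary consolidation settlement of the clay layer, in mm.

Final effective stress: σ'_f = 135 + 68 = 203 kPa.
σ'_f = 203 ≤ σ'_p = 320 kPa, so the clay remains overconsolidated and only the recompression index applies:
S_c = C_r·H/(1+e₀)·log₁₀(σ'_f/σ'_0) = 0.023×4.4/1.77×log₁₀(203/135)
    = 0.057176 × 0.17716 = 0.01013 m

S_c ≈ 10.1 mm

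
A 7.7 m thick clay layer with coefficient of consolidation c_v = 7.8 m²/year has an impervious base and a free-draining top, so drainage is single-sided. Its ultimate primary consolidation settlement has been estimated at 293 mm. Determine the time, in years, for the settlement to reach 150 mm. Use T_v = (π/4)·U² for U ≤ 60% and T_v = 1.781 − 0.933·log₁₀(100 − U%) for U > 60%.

Drainage path length: H_d = H = 7.7 m (single drainage).
U = S(t)/S_ult = 150/293 = 0.5119.
U ≤ 60%: T_v = (π/4)·U² = (π/4)×0.51195² = 0.20584.
t = T_v·H_d²/c_v = 0.20584×7.7²/7.8 = 1.565 years.

t ≈ 1.56 years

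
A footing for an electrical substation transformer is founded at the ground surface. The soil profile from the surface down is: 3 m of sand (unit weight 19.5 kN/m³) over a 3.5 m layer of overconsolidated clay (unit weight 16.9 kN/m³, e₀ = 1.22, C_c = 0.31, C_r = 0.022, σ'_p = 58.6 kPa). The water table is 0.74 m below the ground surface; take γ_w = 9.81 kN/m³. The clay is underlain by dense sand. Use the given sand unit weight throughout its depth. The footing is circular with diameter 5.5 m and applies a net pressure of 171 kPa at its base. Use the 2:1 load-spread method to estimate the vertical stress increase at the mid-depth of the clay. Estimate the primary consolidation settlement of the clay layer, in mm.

S_c ≈ 112 mm

Mid-depth of clay below the ground surface: z = 3 + 3.5/2 = 4.75 m.
Total vertical stress at mid-clay: σ_v = 19.5×3 + 16.9×1.75 = 88.075 kPa.
Pore pressure: u = 9.81×(4.75 − 0.74) = 39.338 kPa.
Initial effective stress: σ'_0 = σ_v − u = 88.075 − 39.338 = 48.737 kPa.
Stress increase at mid-clay by the 2:1 spreading method:
Δσ ≈ qD²/(D+z)² = 171×5.5²/(5.5+4.75)² = 49.235 kPa
Final effective stress: σ'_f = 48.737 + 49.235 = 97.972 kPa.
σ'_f = 97.972 > σ'_p = 58.6 kPa, so the stress path crosses the preconsolidation pressure — recompression up to σ'_p, then virgin compression beyond:
S_c = H/(1+e₀)·[C_r·log₁₀(σ'_p/σ'_0) + C_c·log₁₀(σ'_f/σ'_p)]
    = 3.5/2.22 × [0.022×log₁₀(58.6/48.737) + 0.31×log₁₀(97.972/58.6)]
    = 1.5766 × [0.0017609 + 0.069193] = 0.1119 m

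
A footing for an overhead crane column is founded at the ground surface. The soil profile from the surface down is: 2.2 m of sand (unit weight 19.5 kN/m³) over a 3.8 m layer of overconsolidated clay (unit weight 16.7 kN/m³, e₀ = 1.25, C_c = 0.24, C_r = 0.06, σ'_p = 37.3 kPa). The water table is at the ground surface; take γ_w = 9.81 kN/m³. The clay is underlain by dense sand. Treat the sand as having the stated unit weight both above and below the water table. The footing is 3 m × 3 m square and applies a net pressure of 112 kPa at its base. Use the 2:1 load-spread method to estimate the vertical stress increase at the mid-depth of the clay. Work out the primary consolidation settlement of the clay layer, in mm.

S_c ≈ 70 mm

Mid-depth of clay below the ground surface: z = 2.2 + 3.8/2 = 4.1 m.
Total vertical stress at mid-clay: σ_v = 19.5×2.2 + 16.7×1.9 = 74.63 kPa.
Pore pressure: u = 9.81×(4.1 − 0) = 40.221 kPa.
Initial effective stress: σ'_0 = σ_v − u = 74.63 − 40.221 = 34.409 kPa.
Stress increase at mid-clay by the 2:1 spreading method:
Δσ = qBL/((B+z)(L+z)) = 112×3×3/((3+4.1)(3+4.1)) = 19.996 kPa
Final effective stress: σ'_f = 34.409 + 19.996 = 54.405 kPa.
σ'_f = 54.405 > σ'_p = 37.3 kPa, so the stress path crosses the preconsolidation pressure — recompression up to σ'_p, then virgin compression beyond:
S_c = H/(1+e₀)·[C_r·log₁₀(σ'_p/σ'_0) + C_c·log₁₀(σ'_f/σ'_p)]
    = 3.8/2.25 × [0.06×log₁₀(37.3/34.409) + 0.24×log₁₀(54.405/37.3)]
    = 1.6889 × [0.0021022 + 0.039343] = 0.07 m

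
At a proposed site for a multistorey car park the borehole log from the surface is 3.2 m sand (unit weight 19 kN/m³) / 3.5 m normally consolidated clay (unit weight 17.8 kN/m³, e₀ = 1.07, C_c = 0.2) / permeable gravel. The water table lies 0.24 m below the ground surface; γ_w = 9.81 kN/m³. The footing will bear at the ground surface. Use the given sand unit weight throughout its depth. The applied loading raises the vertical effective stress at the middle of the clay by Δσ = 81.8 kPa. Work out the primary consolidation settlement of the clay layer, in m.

S_c ≈ 0.151 m

Mid-depth of clay below the ground surface: z = 3.2 + 3.5/2 = 4.95 m.
Total vertical stress at mid-clay: σ_v = 19×3.2 + 17.8×1.75 = 91.95 kPa.
Pore pressure: u = 9.81×(4.95 − 0.24) = 46.205 kPa.
Initial effective stress: σ'_0 = σ_v − u = 91.95 − 46.205 = 45.745 kPa.
Final effective stress: σ'_f = σ'_0 + Δσ = 45.745 + 81.8 = 127.54 kPa.
Normally consolidated clay, so the full stress increment lies on the virgin compression line:
S_c = C_c·H/(1+e₀)·log₁₀(σ'_f/σ'_0) = 0.2×3.5/(1+1.07)×log₁₀(127.54/45.745)
    = 0.33816 × 0.4453 = 0.1506 m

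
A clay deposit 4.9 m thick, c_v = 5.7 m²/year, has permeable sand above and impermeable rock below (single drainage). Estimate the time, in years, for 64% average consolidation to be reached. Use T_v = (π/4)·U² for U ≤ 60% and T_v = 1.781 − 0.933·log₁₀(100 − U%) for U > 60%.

t ≈ 1.39 years

Drainage path length: H_d = H = 4.9 m (single drainage).
U > 60%: T_v = 1.781 − 0.933·log₁₀(100 − 64) = 0.32897.
t = T_v·H_d²/c_v = 0.32897×4.9²/5.7 = 1.386 years.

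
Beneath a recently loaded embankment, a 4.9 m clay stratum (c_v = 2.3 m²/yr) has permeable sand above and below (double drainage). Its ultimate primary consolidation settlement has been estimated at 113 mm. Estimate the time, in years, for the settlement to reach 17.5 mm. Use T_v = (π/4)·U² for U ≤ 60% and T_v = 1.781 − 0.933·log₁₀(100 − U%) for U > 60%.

t ≈ 0.0492 years

Drainage path length: H_d = H/2 = 2.45 m (double drainage).
U = S(t)/S_ult = 17.5/113 = 0.1549.
U ≤ 60%: T_v = (π/4)·U² = (π/4)×0.15487² = 0.018837.
t = T_v·H_d²/c_v = 0.018837×2.45²/2.3 = 0.04916 years.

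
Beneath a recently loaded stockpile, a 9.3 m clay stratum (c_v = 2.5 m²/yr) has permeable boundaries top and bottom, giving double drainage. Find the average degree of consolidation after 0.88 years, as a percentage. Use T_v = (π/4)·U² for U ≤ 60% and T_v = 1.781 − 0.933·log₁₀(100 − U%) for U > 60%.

U ≈ 36 %

Drainage path length: H_d = H/2 = 4.65 m (double drainage).
T_v = c_v·t/H_d² = 2.5×0.88/4.65² = 0.10175.
T_v = 0.10175 corresponds to the U ≤ 60% branch:
U = √(4T_v/π) = 0.3599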